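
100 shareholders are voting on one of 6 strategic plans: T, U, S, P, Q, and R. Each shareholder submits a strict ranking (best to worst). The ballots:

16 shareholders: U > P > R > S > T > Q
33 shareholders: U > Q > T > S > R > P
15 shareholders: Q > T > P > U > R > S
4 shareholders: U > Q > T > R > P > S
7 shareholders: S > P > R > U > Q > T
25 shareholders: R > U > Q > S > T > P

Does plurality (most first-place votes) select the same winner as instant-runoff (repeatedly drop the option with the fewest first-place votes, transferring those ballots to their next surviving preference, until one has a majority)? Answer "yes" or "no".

Plurality — first-place votes: T 0, U 53, S 7, P 0, Q 15, R 25. Winner: U.
Instant-runoff — R1 T 0, U 53, S 7, P 0, Q 15, R 25 (U winner). Winner: U.
The two methods agree.

yes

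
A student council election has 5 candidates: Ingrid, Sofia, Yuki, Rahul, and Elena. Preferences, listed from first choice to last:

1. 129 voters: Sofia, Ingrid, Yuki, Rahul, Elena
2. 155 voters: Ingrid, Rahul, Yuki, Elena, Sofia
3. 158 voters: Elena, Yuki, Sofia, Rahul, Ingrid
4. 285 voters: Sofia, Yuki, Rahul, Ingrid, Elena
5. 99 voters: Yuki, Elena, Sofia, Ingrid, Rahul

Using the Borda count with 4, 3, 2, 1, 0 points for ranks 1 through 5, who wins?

Yuki

Ingrid: 129·3 + 155·4 + 158·0 + 285·1 + 99·1 = 1391
Sofia: 129·4 + 155·0 + 158·2 + 285·4 + 99·2 = 2170
Yuki: 129·2 + 155·2 + 158·3 + 285·3 + 99·4 = 2293
Rahul: 129·1 + 155·3 + 158·1 + 285·2 + 99·0 = 1322
Elena: 129·0 + 155·1 + 158·4 + 285·0 + 99·3 = 1084
Yuki has the highest Borda score (2293).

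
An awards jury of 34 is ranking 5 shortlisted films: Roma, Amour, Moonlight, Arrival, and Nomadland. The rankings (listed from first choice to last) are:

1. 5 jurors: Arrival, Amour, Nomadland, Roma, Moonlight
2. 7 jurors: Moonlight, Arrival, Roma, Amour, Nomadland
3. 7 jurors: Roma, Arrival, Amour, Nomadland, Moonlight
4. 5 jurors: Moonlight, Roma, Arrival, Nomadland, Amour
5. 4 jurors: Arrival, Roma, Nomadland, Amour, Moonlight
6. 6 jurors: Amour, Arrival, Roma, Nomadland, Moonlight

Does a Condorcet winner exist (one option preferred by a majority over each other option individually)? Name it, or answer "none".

Arrival vs Roma: 22–12 for Arrival.
Arrival vs Amour: 28–6 for Arrival.
Arrival vs Moonlight: 22–12 for Arrival.
Arrival vs Nomadland: 34–0 for Arrival.
Arrival beats every other option head-to-head.

Arrival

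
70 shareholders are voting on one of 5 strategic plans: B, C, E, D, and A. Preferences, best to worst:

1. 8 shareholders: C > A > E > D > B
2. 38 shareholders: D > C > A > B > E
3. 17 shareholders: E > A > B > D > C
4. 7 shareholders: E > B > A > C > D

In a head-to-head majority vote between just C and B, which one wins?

Voters preferring C to B: 46; preferring B to C: 24.
C wins the head-to-head.

C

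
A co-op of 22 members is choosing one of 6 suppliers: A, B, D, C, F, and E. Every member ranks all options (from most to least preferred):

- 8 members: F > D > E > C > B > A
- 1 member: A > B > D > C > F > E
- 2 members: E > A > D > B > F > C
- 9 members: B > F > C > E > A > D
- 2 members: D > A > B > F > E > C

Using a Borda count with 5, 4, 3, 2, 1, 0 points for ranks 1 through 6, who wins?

F

A: 8·0 + 1·5 + 2·4 + 9·1 + 2·4 = 30
B: 8·1 + 1·4 + 2·2 + 9·5 + 2·3 = 67
D: 8·4 + 1·3 + 2·3 + 9·0 + 2·5 = 51
C: 8·2 + 1·2 + 2·0 + 9·3 + 2·0 = 45
F: 8·5 + 1·1 + 2·1 + 9·4 + 2·2 = 83
E: 8·3 + 1·0 + 2·5 + 9·2 + 2·1 = 54
F has the highest Borda score (83).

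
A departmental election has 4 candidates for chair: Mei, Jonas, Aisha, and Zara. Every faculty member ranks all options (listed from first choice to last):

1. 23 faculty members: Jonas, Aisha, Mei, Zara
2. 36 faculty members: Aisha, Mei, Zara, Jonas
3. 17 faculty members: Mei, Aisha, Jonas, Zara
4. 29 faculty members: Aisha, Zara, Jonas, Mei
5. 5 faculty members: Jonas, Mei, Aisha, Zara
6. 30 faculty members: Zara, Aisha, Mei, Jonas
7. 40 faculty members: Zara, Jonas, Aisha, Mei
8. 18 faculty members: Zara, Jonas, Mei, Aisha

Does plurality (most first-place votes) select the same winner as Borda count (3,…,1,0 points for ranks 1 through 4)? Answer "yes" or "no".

Plurality — first-place votes: Mei 17, Jonas 28, Aisha 65, Zara 88. Winner: Zara.
Borda — scores: Mei 204, Jonas 246, Aisha 380, Zara 358. Winner: Aisha.
The two methods disagree.

no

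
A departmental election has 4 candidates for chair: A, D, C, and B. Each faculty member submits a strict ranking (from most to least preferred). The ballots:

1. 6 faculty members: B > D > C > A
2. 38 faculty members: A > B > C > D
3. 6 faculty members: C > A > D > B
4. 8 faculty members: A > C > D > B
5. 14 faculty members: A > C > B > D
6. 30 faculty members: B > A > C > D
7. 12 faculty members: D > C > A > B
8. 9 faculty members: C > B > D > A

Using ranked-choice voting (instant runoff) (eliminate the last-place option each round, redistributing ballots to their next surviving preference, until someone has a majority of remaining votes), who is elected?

A

Round 1: A 60, D 12, C 15, B 36. Eliminate D.
Round 2: A 60, C 27, B 36. Eliminate C.
Round 3: A 78, B 45. A has a majority.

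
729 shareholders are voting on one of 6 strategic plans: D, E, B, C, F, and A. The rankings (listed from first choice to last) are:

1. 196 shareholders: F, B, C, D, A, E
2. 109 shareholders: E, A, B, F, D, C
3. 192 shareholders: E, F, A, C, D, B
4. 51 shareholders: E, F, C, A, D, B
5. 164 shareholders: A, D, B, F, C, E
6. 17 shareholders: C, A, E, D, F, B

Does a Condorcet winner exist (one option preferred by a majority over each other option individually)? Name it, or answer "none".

Checking pairwise contests:
E beats D 369–360.
C beats E 377–352.
D beats B 424–305.
B beats C 469–260.
E beats F 369–360.
F beats A 439–290.
Every option loses at least one head-to-head, so there is no Condorcet winner.

none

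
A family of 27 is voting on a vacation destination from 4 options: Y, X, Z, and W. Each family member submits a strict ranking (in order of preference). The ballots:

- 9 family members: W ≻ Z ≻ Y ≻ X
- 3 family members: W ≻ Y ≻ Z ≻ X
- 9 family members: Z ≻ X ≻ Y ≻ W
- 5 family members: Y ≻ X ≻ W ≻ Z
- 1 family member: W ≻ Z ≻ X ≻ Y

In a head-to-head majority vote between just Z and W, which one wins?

Voters preferring Z to W: 9; preferring W to Z: 18.
W wins the head-to-head.

W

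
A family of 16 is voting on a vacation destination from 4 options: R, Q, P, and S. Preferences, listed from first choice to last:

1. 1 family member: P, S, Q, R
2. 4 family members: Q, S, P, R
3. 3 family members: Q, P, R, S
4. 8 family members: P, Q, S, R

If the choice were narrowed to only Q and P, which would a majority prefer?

P

Voters preferring Q to P: 7; preferring P to Q: 9.
P wins the head-to-head.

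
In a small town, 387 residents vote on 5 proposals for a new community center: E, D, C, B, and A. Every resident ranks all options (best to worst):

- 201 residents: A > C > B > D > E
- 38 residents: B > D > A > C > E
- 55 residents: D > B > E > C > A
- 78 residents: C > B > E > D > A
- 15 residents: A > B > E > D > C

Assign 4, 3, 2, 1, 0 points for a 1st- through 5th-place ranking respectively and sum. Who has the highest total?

C

E: 201·0 + 38·0 + 55·2 + 78·2 + 15·2 = 296
D: 201·1 + 38·3 + 55·4 + 78·1 + 15·1 = 628
C: 201·3 + 38·1 + 55·1 + 78·4 + 15·0 = 1008
B: 201·2 + 38·4 + 55·3 + 78·3 + 15·3 = 998
A: 201·4 + 38·2 + 55·0 + 78·0 + 15·4 = 940
C has the highest Borda score (1008).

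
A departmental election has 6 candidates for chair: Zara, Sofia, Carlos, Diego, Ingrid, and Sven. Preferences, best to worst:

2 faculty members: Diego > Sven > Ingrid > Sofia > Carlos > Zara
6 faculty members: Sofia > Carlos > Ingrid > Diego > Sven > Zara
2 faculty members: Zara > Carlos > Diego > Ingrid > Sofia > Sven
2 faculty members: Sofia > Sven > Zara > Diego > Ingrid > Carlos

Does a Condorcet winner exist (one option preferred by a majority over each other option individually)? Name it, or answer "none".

Sofia

Sofia vs Zara: 10–2 for Sofia.
Sofia vs Carlos: 10–2 for Sofia.
Sofia vs Diego: 8–4 for Sofia.
Sofia vs Ingrid: 8–4 for Sofia.
Sofia vs Sven: 10–2 for Sofia.
Sofia beats every other option head-to-head.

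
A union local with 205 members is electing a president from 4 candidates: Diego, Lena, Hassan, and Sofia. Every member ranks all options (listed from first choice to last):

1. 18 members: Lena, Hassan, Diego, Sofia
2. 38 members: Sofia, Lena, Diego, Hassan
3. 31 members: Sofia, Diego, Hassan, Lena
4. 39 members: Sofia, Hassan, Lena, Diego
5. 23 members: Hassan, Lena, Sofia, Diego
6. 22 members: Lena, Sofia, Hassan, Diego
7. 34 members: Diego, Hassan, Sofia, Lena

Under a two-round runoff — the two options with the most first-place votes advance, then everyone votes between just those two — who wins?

Sofia

Round 1 first-place votes: Diego 34, Lena 40, Hassan 23, Sofia 108.
Sofia and Lena advance.
Runoff: Sofia is preferred to Lena by 142 voters; Lena by 63.
Sofia wins the runoff.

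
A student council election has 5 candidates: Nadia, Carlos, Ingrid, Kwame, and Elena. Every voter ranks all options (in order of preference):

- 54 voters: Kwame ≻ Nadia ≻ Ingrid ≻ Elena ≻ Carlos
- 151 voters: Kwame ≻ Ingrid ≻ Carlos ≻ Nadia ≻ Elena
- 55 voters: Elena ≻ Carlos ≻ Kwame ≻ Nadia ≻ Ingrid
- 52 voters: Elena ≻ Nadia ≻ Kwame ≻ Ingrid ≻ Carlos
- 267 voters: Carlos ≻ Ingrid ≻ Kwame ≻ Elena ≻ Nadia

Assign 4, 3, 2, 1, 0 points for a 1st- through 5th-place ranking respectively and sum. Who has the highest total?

Nadia: 54·3 + 151·1 + 55·1 + 52·3 + 267·0 = 524
Carlos: 54·0 + 151·2 + 55·3 + 52·0 + 267·4 = 1535
Ingrid: 54·2 + 151·3 + 55·0 + 52·1 + 267·3 = 1414
Kwame: 54·4 + 151·4 + 55·2 + 52·2 + 267·2 = 1568
Elena: 54·1 + 151·0 + 55·4 + 52·4 + 267·1 = 749
Kwame has the highest Borda score (1568).

Kwame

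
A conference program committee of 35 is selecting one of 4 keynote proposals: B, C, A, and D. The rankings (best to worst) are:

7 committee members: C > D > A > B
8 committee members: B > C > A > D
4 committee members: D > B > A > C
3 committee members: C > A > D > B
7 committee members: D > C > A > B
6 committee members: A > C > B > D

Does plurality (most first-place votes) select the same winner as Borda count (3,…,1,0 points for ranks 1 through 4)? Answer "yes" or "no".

no

Plurality — first-place votes: B 8, C 10, A 6, D 11. Winner: D.
Borda — scores: B 38, C 72, A 50, D 50. Winner: C.
The two methods disagree.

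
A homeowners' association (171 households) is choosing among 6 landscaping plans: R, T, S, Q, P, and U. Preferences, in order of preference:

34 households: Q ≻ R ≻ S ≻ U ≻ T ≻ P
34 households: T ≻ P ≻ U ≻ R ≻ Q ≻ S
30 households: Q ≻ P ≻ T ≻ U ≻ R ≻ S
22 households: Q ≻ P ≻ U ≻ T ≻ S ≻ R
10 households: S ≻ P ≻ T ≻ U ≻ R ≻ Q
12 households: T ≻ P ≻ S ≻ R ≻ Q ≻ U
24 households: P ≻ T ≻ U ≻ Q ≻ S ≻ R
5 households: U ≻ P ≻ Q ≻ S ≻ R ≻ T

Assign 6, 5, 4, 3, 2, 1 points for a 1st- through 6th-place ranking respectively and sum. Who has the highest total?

R: 34·5 + 34·3 + 30·2 + 22·1 + 10·2 + 12·3 + 24·1 + 5·2 = 444
T: 34·2 + 34·6 + 30·4 + 22·3 + 10·4 + 12·6 + 24·5 + 5·1 = 695
S: 34·4 + 34·1 + 30·1 + 22·2 + 10·6 + 12·4 + 24·2 + 5·3 = 415
Q: 34·6 + 34·2 + 30·6 + 22·6 + 10·1 + 12·2 + 24·3 + 5·4 = 710
P: 34·1 + 34·5 + 30·5 + 22·5 + 10·5 + 12·5 + 24·6 + 5·5 = 743
U: 34·3 + 34·4 + 30·3 + 22·4 + 10·3 + 12·1 + 24·4 + 5·6 = 584
P has the highest Borda score (743).

P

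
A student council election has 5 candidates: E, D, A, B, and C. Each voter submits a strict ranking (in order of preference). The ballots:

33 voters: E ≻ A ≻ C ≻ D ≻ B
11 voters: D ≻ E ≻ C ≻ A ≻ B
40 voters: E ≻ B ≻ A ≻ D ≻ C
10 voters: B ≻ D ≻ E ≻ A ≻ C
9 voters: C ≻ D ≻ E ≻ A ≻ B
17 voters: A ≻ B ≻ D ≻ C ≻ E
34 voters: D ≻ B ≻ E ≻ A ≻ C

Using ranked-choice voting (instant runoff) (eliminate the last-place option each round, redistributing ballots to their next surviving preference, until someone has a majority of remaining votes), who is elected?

Round 1: E 73, D 45, A 17, B 10, C 9. Eliminate C.
Round 2: E 73, D 54, A 17, B 10. Eliminate B.
Round 3: E 73, D 64, A 17. Eliminate A.
Round 4: E 73, D 81. D has a majority.

D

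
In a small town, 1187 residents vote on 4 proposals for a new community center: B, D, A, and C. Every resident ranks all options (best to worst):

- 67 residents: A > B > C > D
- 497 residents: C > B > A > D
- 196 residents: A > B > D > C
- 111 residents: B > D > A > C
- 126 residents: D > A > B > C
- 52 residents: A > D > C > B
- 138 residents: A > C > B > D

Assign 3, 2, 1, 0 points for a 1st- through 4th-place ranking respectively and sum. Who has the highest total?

B: 67·2 + 497·2 + 196·2 + 111·3 + 126·1 + 52·0 + 138·1 = 2117
D: 67·0 + 497·0 + 196·1 + 111·2 + 126·3 + 52·2 + 138·0 = 900
A: 67·3 + 497·1 + 196·3 + 111·1 + 126·2 + 52·3 + 138·3 = 2219
C: 67·1 + 497·3 + 196·0 + 111·0 + 126·0 + 52·1 + 138·2 = 1886
A has the highest Borda score (2219).

A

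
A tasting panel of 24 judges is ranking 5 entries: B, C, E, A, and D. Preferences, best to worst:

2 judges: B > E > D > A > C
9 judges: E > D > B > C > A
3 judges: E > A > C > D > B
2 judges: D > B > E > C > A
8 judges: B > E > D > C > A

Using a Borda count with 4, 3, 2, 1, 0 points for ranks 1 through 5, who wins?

E

B: 2·4 + 9·2 + 3·0 + 2·3 + 8·4 = 64
C: 2·0 + 9·1 + 3·2 + 2·1 + 8·1 = 25
E: 2·3 + 9·4 + 3·4 + 2·2 + 8·3 = 82
A: 2·1 + 9·0 + 3·3 + 2·0 + 8·0 = 11
D: 2·2 + 9·3 + 3·1 + 2·4 + 8·2 = 58
E has the highest Borda score (82).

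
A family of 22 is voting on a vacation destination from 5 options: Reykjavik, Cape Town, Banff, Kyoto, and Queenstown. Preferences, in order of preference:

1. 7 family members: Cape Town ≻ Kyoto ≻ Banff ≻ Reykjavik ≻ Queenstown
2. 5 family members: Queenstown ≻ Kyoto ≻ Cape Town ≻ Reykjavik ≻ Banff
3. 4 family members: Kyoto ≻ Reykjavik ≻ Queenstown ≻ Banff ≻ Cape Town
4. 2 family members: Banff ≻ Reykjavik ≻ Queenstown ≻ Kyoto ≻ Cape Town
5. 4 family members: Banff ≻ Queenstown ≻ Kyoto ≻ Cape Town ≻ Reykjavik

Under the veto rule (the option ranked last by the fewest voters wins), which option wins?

Kyoto

Last-place votes: Reykjavik 4, Cape Town 6, Banff 5, Kyoto 0, Queenstown 7.
Kyoto is ranked last by the fewest voters, so Kyoto wins.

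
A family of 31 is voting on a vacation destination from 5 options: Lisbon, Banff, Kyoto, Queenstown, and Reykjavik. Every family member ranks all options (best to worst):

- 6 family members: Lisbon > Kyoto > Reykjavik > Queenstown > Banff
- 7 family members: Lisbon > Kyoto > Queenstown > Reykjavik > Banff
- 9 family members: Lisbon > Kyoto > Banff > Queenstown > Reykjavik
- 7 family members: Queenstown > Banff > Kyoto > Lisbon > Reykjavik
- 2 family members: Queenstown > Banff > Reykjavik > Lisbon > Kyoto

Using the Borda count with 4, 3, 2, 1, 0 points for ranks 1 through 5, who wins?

Lisbon: 6·4 + 7·4 + 9·4 + 7·1 + 2·1 = 97
Banff: 6·0 + 7·0 + 9·2 + 7·3 + 2·3 = 45
Kyoto: 6·3 + 7·3 + 9·3 + 7·2 + 2·0 = 80
Queenstown: 6·1 + 7·2 + 9·1 + 7·4 + 2·4 = 65
Reykjavik: 6·2 + 7·1 + 9·0 + 7·0 + 2·2 = 23
Lisbon has the highest Borda score (97).

Lisbon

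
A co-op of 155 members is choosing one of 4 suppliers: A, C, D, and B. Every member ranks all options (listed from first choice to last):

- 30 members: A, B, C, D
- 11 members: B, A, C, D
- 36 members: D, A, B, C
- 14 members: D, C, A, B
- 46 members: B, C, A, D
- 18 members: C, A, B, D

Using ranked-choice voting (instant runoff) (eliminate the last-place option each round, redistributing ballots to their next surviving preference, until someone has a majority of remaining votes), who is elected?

Round 1: A 30, C 18, D 50, B 57. Eliminate C.
Round 2: A 48, D 50, B 57. Eliminate A.
Round 3: D 50, B 105. B has a majority.

B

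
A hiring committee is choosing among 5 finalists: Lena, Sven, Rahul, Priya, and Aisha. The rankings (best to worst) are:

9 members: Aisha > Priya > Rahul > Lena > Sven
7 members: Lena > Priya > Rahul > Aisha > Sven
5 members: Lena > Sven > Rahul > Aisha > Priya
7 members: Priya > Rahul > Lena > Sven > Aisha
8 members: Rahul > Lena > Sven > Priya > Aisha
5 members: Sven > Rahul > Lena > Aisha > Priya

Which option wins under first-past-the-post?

Lena

First-place votes: Lena 12, Sven 5, Rahul 8, Priya 7, Aisha 9.
Lena has the most first-place votes.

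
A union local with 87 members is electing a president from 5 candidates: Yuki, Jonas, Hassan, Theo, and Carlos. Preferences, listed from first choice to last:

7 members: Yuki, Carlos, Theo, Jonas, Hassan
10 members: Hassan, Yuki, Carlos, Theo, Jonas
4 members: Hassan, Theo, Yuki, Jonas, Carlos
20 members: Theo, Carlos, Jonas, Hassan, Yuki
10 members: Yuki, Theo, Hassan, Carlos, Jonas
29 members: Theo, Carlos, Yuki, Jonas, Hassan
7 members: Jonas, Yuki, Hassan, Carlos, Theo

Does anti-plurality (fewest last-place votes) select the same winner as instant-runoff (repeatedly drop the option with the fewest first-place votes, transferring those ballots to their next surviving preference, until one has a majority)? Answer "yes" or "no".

no

Anti-plurality — last-place votes: Yuki 20, Jonas 20, Hassan 36, Theo 7, Carlos 4. Winner: Carlos.
Instant-runoff — R1 Yuki 17, Jonas 7, Hassan 14, Theo 49, Carlos 0 (Theo winner). Winner: Theo.
The two methods disagree.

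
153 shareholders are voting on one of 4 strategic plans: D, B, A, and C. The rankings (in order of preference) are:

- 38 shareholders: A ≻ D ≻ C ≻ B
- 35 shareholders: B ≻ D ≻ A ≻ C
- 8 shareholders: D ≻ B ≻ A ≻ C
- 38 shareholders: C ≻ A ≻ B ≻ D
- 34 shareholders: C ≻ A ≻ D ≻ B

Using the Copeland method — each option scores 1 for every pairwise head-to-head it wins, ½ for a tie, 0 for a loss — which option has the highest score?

A

D: beats B and C; loses to A → score 2.
B: loses to D, A, and C → score 0.
A: beats D, B, and C → score 3.
C: beats B; loses to D and A → score 1.
A has the best pairwise record.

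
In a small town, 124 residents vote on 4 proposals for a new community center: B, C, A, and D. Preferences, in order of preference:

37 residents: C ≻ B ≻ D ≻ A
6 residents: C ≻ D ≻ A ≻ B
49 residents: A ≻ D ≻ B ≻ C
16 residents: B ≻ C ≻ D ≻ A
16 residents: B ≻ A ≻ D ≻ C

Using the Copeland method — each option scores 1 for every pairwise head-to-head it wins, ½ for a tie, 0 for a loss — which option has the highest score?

B

B: beats C, A, and D → score 3.
C: loses to B, A, and D → score 0.
A: beats C and D; loses to B → score 2.
D: beats C; loses to B and A → score 1.
B has the best pairwise record.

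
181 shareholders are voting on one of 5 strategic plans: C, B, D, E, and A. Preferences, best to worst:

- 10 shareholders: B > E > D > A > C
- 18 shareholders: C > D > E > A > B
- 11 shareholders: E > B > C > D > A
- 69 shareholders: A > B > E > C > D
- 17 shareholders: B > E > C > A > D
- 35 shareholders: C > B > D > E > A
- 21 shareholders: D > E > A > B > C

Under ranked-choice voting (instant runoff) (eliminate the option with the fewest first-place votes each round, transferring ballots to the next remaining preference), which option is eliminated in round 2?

Round 1: C 53, B 27, D 21, E 11, A 69. Eliminate E.
Round 2: C 53, B 38, D 21, A 69. Eliminate D.

D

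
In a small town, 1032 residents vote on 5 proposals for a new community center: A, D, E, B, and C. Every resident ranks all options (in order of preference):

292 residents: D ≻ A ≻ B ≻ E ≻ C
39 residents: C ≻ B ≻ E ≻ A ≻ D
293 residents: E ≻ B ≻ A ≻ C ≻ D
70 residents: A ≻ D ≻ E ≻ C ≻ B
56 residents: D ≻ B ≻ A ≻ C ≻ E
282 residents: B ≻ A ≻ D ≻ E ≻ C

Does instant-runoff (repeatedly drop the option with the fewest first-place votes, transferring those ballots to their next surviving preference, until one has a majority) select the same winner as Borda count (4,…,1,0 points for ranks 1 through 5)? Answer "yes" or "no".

yes

Instant-runoff — R1 A 70, D 348, E 293, B 282, C 39 (C out); R2 A 70, D 348, E 293, B 321 (A out); R3 D 418, E 293, B 321 (E out); R4 D 418, B 614 (B winner). Winner: B.
Borda — scores: A 2739, D 2166, E 1964, B 2876, C 575. Winner: B.
The two methods agree.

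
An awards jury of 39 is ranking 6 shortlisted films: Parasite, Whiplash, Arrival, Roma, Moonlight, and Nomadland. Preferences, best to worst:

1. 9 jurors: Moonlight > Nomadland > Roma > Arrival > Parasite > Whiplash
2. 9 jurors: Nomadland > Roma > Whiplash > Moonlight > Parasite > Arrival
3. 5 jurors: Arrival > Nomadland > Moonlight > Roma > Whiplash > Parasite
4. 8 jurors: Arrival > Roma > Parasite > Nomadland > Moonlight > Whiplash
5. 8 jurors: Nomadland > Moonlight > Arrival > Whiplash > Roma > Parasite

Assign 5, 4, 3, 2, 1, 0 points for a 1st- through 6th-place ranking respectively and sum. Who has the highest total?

Parasite: 9·1 + 9·1 + 5·0 + 8·3 + 8·0 = 42
Whiplash: 9·0 + 9·3 + 5·1 + 8·0 + 8·2 = 48
Arrival: 9·2 + 9·0 + 5·5 + 8·5 + 8·3 = 107
Roma: 9·3 + 9·4 + 5·2 + 8·4 + 8·1 = 113
Moonlight: 9·5 + 9·2 + 5·3 + 8·1 + 8·4 = 118
Nomadland: 9·4 + 9·5 + 5·4 + 8·2 + 8·5 = 157
Nomadland has the highest Borda score (157).

Nomadland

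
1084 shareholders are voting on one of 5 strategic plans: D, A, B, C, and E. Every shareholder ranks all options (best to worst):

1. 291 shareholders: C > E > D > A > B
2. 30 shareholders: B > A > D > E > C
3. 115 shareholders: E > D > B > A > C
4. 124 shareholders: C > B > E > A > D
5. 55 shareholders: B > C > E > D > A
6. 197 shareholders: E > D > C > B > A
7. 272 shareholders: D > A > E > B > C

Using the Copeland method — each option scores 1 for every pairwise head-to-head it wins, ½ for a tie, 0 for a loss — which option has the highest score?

E

D: beats A, B, and C; loses to E → score 3.
A: beats B; loses to D, C, and E → score 1.
B: loses to D, A, C, and E → score 0.
C: beats A and B; loses to D and E → score 2.
E: beats D, A, B, and C → score 4.
E has the best pairwise record.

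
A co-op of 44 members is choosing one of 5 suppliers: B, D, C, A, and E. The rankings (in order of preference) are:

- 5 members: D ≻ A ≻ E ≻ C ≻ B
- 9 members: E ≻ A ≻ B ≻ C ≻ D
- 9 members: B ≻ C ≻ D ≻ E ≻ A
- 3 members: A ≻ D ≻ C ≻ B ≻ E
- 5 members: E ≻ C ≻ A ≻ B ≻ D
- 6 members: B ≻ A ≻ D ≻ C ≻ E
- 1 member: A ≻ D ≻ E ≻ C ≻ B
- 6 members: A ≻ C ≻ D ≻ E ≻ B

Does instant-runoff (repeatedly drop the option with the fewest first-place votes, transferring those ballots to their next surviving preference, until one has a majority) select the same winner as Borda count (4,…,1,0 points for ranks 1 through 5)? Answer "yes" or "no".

Instant-runoff — R1 B 15, D 5, C 0, A 10, E 14 (C out); R2 B 15, D 5, A 10, E 14 (D out); R3 B 15, A 15, E 14 (E out); R4 B 15, A 29 (A winner). Winner: A.
Borda — scores: B 86, D 74, C 87, A 110, E 83. Winner: A.
The two methods agree.

yes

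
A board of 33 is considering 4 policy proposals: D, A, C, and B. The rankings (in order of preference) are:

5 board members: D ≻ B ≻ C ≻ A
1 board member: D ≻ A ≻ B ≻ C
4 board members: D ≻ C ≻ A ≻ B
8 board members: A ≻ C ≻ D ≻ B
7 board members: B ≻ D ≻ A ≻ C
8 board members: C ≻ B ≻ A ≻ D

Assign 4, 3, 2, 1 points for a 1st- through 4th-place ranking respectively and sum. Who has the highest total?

D: 5·4 + 1·4 + 4·4 + 8·2 + 7·3 + 8·1 = 85
A: 5·1 + 1·3 + 4·2 + 8·4 + 7·2 + 8·2 = 78
C: 5·2 + 1·1 + 4·3 + 8·3 + 7·1 + 8·4 = 86
B: 5·3 + 1·2 + 4·1 + 8·1 + 7·4 + 8·3 = 81
C has the highest Borda score (86).

C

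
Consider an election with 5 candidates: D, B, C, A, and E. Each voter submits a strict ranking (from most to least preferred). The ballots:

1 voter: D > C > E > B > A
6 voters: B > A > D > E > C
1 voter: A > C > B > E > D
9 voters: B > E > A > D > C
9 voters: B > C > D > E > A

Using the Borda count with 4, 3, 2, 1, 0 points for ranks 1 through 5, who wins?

B

D: 1·4 + 6·2 + 1·0 + 9·1 + 9·2 = 43
B: 1·1 + 6·4 + 1·2 + 9·4 + 9·4 = 99
C: 1·3 + 6·0 + 1·3 + 9·0 + 9·3 = 33
A: 1·0 + 6·3 + 1·4 + 9·2 + 9·0 = 40
E: 1·2 + 6·1 + 1·1 + 9·3 + 9·1 = 45
B has the highest Borda score (99).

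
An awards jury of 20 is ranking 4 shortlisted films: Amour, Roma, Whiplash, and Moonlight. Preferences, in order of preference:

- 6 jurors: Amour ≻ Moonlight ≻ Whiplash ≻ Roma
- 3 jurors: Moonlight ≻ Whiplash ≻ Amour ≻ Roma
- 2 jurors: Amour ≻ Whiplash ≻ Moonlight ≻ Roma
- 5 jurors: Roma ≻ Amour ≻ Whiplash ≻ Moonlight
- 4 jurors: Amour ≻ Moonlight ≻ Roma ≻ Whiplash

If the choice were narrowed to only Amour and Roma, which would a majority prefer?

Amour

Voters preferring Amour to Roma: 15; preferring Roma to Amour: 5.
Amour wins the head-to-head.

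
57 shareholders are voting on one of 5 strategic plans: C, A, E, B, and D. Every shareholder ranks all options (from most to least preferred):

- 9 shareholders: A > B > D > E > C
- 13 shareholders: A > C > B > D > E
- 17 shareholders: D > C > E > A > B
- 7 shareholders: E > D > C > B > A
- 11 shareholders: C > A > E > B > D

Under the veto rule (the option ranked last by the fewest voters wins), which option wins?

A

Last-place votes: C 9, A 7, E 13, B 17, D 11.
A is ranked last by the fewest voters, so A wins.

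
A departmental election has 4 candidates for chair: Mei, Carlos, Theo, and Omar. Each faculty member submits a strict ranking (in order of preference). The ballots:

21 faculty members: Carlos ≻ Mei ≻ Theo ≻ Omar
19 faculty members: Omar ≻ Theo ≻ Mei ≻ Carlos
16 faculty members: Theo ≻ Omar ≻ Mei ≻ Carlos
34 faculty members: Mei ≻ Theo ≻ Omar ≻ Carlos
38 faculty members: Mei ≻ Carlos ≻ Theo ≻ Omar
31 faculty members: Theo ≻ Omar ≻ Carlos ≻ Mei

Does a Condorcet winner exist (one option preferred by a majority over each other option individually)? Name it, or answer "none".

Mei

Mei vs Carlos: 107–52 for Mei.
Mei vs Theo: 93–66 for Mei.
Mei vs Omar: 93–66 for Mei.
Mei beats every other option head-to-head.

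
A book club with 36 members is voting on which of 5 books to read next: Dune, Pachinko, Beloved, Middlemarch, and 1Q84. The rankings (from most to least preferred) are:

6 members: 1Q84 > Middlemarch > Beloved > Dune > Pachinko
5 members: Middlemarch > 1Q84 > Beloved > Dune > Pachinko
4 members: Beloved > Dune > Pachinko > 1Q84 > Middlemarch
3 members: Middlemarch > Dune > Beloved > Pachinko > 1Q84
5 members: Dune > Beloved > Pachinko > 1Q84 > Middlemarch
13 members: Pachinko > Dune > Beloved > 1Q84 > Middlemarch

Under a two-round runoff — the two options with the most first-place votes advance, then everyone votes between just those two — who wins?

Pachinko

Round 1 first-place votes: Dune 5, Pachinko 13, Beloved 4, Middlemarch 8, 1Q84 6.
Pachinko and Middlemarch advance.
Runoff: Pachinko is preferred to Middlemarch by 22 voters; Middlemarch by 14.
Pachinko wins the runoff.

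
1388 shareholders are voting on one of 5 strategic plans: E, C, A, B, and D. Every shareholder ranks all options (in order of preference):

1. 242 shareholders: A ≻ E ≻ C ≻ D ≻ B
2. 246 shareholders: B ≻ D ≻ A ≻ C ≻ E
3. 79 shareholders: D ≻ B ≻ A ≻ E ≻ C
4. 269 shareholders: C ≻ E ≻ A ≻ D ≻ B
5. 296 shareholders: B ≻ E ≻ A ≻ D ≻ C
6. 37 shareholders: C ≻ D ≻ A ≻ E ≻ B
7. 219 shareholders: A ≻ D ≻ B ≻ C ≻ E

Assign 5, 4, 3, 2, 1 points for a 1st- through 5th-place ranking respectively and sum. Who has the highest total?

A

E: 242·4 + 246·1 + 79·2 + 269·4 + 296·4 + 37·2 + 219·1 = 3925
C: 242·3 + 246·2 + 79·1 + 269·5 + 296·1 + 37·5 + 219·2 = 3561
A: 242·5 + 246·3 + 79·3 + 269·3 + 296·3 + 37·3 + 219·5 = 5086
B: 242·1 + 246·5 + 79·4 + 269·1 + 296·5 + 37·1 + 219·3 = 4231
D: 242·2 + 246·4 + 79·5 + 269·2 + 296·2 + 37·4 + 219·4 = 4017
A has the highest Borda score (5086).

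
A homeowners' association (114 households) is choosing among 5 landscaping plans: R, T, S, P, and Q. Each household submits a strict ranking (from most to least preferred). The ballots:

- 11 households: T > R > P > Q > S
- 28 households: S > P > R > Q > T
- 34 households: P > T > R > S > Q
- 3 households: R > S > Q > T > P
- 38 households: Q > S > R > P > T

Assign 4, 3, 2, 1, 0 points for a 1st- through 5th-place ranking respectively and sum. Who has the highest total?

R: 11·3 + 28·2 + 34·2 + 3·4 + 38·2 = 245
T: 11·4 + 28·0 + 34·3 + 3·1 + 38·0 = 149
S: 11·0 + 28·4 + 34·1 + 3·3 + 38·3 = 269
P: 11·2 + 28·3 + 34·4 + 3·0 + 38·1 = 280
Q: 11·1 + 28·1 + 34·0 + 3·2 + 38·4 = 197
P has the highest Borda score (280).

P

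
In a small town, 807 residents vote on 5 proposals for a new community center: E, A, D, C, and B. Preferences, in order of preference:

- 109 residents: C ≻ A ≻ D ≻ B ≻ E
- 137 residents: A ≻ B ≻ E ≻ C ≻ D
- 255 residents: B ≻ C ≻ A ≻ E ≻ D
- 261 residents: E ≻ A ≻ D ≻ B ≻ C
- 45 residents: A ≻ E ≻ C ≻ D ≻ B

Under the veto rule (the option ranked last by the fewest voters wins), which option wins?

Last-place votes: E 109, A 0, D 392, C 261, B 45.
A is ranked last by the fewest voters, so A wins.

A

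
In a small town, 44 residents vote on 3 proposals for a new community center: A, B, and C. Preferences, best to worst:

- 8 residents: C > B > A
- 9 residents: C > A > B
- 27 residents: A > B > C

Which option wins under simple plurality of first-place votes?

A

First-place votes: A 27, B 0, C 17.
A has the most first-place votes.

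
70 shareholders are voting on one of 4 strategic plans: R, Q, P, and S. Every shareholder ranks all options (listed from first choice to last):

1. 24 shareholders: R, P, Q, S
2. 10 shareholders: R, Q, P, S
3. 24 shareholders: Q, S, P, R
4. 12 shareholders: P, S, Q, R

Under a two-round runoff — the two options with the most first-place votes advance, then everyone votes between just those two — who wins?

Q

Round 1 first-place votes: R 34, Q 24, P 12, S 0.
R and Q advance.
Runoff: R is preferred to Q by 34 voters; Q by 36.
Q wins the runoff.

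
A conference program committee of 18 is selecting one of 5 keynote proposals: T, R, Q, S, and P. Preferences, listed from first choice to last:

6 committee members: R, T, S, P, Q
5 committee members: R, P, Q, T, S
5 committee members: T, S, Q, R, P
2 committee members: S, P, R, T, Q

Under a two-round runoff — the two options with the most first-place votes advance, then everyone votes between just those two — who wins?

Round 1 first-place votes: T 5, R 11, Q 0, S 2, P 0.
R and T advance.
Runoff: R is preferred to T by 13 voters; T by 5.
R wins the runoff.

R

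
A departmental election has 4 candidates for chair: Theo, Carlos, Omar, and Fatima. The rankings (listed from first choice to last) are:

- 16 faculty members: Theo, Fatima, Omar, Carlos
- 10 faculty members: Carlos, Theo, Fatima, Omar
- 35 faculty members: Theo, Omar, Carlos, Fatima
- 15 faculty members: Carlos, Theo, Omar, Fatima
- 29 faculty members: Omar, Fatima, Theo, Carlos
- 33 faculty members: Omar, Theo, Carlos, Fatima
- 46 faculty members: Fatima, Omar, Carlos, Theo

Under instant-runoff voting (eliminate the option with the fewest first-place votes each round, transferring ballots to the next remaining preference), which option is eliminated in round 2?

Fatima

Round 1: Theo 51, Carlos 25, Omar 62, Fatima 46. Eliminate Carlos.
Round 2: Theo 76, Omar 62, Fatima 46. Eliminate Fatima.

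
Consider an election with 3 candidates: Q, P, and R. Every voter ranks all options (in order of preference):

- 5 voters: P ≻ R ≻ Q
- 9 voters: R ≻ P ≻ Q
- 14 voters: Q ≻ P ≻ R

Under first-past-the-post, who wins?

First-place votes: Q 14, P 5, R 9.
Q has the most first-place votes.

Q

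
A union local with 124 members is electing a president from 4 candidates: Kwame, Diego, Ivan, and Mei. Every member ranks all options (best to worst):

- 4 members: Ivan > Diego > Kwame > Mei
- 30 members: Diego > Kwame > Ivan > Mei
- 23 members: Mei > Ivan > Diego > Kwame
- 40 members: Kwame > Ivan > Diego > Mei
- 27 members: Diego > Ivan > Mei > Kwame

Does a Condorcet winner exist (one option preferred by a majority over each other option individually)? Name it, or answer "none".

none

Checking pairwise contests:
Diego beats Kwame 84–40.
Ivan beats Diego 67–57.
Kwame beats Ivan 70–54.
Kwame beats Mei 74–50.
Every option loses at least one head-to-head, so there is no Condorcet winner.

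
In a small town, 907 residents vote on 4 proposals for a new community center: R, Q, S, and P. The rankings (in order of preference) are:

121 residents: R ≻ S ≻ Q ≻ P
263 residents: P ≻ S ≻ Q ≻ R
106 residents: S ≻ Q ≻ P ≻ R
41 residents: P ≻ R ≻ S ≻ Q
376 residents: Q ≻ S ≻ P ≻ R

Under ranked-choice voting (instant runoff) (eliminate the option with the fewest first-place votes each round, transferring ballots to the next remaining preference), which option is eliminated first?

S

Round 1: R 121, Q 376, S 106, P 304. Eliminate S.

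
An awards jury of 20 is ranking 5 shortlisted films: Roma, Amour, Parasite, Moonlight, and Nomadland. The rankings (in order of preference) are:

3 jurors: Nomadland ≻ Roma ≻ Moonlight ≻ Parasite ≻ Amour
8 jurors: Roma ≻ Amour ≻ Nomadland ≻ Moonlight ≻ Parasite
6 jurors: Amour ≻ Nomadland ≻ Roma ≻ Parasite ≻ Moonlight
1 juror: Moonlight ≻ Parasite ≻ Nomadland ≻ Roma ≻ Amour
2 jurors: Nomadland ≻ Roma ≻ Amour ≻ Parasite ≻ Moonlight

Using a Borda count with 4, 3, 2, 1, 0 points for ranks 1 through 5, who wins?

Roma

Roma: 3·3 + 8·4 + 6·2 + 1·1 + 2·3 = 60
Amour: 3·0 + 8·3 + 6·4 + 1·0 + 2·2 = 52
Parasite: 3·1 + 8·0 + 6·1 + 1·3 + 2·1 = 14
Moonlight: 3·2 + 8·1 + 6·0 + 1·4 + 2·0 = 18
Nomadland: 3·4 + 8·2 + 6·3 + 1·2 + 2·4 = 56
Roma has the highest Borda score (60).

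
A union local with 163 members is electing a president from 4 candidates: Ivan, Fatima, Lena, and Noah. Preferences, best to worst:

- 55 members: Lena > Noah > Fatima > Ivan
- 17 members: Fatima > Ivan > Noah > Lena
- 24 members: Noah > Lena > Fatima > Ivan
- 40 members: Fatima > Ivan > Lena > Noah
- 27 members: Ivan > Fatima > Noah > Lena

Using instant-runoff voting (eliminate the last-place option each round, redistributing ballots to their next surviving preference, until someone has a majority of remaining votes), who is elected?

Round 1: Ivan 27, Fatima 57, Lena 55, Noah 24. Eliminate Noah.
Round 2: Ivan 27, Fatima 57, Lena 79. Eliminate Ivan.
Round 3: Fatima 84, Lena 79. Fatima has a majority.

Fatima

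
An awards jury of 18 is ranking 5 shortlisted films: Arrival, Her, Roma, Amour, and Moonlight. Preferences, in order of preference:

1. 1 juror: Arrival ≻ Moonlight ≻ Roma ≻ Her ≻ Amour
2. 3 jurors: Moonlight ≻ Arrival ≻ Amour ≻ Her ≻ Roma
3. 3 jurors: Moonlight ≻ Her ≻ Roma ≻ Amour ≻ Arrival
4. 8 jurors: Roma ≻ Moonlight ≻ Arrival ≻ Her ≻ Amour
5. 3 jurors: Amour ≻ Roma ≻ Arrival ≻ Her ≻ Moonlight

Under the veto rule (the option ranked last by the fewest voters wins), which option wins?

Last-place votes: Arrival 3, Her 0, Roma 3, Amour 9, Moonlight 3.
Her is ranked last by the fewest voters, so Her wins.

Her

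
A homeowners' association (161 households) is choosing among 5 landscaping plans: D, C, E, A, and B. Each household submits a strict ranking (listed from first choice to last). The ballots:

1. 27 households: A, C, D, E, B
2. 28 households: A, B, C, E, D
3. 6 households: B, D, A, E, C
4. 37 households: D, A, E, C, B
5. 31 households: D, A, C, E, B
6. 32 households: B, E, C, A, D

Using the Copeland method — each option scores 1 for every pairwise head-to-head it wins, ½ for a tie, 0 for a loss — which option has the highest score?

A

D: beats E and B; loses to C and A → score 2.
C: beats D, E, and B; loses to A → score 3.
E: beats B; loses to D, C, and A → score 1.
A: beats D, C, E, and B → score 4.
B: loses to D, C, E, and A → score 0.
A has the best pairwise record.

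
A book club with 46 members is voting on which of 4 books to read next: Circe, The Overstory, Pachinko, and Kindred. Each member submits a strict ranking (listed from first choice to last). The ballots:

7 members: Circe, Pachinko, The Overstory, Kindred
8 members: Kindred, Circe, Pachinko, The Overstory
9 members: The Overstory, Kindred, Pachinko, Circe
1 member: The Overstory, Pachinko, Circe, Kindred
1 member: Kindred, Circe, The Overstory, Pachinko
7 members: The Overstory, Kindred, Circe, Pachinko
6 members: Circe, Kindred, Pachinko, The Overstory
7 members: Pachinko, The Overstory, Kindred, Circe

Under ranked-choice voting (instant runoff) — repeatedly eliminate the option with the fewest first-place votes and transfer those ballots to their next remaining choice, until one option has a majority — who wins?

The Overstory

Round 1: Circe 13, The Overstory 17, Pachinko 7, Kindred 9. Eliminate Pachinko.
Round 2: Circe 13, The Overstory 24, Kindred 9. The Overstory has a majority.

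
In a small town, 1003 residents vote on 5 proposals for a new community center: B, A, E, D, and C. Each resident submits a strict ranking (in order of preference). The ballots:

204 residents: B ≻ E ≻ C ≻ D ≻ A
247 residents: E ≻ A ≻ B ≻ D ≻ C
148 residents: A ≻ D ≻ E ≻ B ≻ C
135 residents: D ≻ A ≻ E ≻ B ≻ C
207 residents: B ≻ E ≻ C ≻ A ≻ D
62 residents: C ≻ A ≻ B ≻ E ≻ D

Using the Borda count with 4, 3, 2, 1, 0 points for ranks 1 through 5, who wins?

E

B: 204·4 + 247·2 + 148·1 + 135·1 + 207·4 + 62·2 = 2545
A: 204·0 + 247·3 + 148·4 + 135·3 + 207·1 + 62·3 = 2131
E: 204·3 + 247·4 + 148·2 + 135·2 + 207·3 + 62·1 = 2849
D: 204·1 + 247·1 + 148·3 + 135·4 + 207·0 + 62·0 = 1435
C: 204·2 + 247·0 + 148·0 + 135·0 + 207·2 + 62·4 = 1070
E has the highest Borda score (2849).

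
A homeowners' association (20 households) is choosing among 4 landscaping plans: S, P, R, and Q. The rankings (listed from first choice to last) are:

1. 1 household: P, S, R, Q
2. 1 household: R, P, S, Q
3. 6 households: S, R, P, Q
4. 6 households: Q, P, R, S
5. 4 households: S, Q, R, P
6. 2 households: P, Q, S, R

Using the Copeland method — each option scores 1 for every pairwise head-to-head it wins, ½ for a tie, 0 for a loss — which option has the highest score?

S

S: beats R and Q; ties P → score 2.5.
P: ties S and Q; loses to R → score 1.
R: beats P; loses to S and Q → score 1.
Q: beats R; ties P; loses to S → score 1.5.
S has the best pairwise record.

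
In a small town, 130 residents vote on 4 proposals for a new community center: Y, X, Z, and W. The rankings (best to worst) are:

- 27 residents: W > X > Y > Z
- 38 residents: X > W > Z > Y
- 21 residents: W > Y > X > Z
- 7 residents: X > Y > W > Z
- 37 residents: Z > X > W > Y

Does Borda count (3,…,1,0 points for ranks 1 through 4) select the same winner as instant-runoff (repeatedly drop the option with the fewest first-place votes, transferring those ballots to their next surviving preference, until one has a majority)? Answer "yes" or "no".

yes

Borda — scores: Y 83, X 284, Z 149, W 264. Winner: X.
Instant-runoff — R1 Y 0, X 45, Z 37, W 48 (Y out); R2 X 45, Z 37, W 48 (Z out); R3 X 82, W 48 (X winner). Winner: X.
The two methods agree.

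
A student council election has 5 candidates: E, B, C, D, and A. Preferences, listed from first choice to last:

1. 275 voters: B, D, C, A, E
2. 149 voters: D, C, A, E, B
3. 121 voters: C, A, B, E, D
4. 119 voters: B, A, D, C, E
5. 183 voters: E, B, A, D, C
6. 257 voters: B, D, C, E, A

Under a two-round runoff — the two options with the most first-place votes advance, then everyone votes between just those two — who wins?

Round 1 first-place votes: E 183, B 651, C 121, D 149, A 0.
B and E advance.
Runoff: B is preferred to E by 772 voters; E by 332.
B wins the runoff.

B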